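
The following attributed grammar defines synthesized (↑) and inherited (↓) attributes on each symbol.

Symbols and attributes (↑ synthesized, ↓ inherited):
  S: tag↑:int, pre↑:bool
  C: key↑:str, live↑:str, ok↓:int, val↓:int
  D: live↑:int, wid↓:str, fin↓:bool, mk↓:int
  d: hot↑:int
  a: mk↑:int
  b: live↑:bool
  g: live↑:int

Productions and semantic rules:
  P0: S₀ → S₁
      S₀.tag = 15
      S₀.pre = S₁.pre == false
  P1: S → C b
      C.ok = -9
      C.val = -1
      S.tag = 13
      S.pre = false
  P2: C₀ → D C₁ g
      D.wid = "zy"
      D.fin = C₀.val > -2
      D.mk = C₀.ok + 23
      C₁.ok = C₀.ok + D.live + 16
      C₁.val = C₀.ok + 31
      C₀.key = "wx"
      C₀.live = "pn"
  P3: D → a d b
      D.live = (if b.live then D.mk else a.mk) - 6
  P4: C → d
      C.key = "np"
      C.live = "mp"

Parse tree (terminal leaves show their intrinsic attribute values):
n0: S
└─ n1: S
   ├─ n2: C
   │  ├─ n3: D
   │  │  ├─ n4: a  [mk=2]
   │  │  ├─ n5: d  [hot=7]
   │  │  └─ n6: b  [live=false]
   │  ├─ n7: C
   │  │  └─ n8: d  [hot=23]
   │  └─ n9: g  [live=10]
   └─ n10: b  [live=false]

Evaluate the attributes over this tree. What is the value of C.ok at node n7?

3

1. n2.ok = -9  [-9]
2. n2.val = -1  [-1]
3. n3.wid = "zy"  ["zy"]
4. n3.fin = true  [C₀.val > -2]
5. n3.mk = 14  [C₀.ok + 23]
6. n4.mk = 2  [terminal]
7. n5.hot = 7  [terminal]
8. n6.live = false  [terminal]
9. n3.live = -4  [(if b.live then D.mk else a.mk) - 6]
10. n7.ok = 3  [C₀.ok + D.live + 16]
11. n7.val = 22  [C₀.ok + 31]
12. n8.hot = 23  [terminal]
13. n7.key = "np"  ["np"]
14. n7.live = "mp"  ["mp"]
15. n9.live = 10  [terminal]
16. n2.key = "wx"  ["wx"]
17. n2.live = "pn"  ["pn"]
18. n10.live = false  [terminal]
19. n1.tag = 13  [13]
20. n1.pre = false  [false]
21. n0.tag = 15  [15]
22. n0.pre = true  [S₁.pre == false]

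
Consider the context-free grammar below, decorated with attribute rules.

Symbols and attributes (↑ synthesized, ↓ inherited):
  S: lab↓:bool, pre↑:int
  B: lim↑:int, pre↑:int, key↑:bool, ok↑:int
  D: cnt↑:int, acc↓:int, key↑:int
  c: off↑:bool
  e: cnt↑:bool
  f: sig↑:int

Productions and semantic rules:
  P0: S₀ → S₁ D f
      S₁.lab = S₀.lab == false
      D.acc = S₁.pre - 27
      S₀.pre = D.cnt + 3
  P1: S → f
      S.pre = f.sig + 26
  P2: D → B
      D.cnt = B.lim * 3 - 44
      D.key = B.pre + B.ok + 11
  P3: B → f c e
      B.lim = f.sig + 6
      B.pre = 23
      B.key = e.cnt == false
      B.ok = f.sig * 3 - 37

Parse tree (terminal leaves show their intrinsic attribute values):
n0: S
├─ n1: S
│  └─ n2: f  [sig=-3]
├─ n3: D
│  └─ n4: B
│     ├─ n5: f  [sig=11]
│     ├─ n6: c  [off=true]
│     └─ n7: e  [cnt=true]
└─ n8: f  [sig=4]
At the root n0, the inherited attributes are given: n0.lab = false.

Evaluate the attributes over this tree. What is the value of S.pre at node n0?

1. n0.lab = false  [given at root]
2. n1.lab = true  [S₀.lab == false]
3. n2.sig = -3  [terminal]
4. n1.pre = 23  [f.sig + 26]
5. n3.acc = -4  [S₁.pre - 27]
6. n5.sig = 11  [terminal]
7. n6.off = true  [terminal]
8. n7.cnt = true  [terminal]
9. n4.lim = 17  [f.sig + 6]
10. n4.pre = 23  [23]
11. n4.key = false  [e.cnt == false]
12. n4.ok = -4  [f.sig * 3 - 37]
13. n3.cnt = 7  [B.lim * 3 - 44]
14. n3.key = 30  [B.pre + B.ok + 11]
15. n8.sig = 4  [terminal]
16. n0.pre = 10  [D.cnt + 3]

10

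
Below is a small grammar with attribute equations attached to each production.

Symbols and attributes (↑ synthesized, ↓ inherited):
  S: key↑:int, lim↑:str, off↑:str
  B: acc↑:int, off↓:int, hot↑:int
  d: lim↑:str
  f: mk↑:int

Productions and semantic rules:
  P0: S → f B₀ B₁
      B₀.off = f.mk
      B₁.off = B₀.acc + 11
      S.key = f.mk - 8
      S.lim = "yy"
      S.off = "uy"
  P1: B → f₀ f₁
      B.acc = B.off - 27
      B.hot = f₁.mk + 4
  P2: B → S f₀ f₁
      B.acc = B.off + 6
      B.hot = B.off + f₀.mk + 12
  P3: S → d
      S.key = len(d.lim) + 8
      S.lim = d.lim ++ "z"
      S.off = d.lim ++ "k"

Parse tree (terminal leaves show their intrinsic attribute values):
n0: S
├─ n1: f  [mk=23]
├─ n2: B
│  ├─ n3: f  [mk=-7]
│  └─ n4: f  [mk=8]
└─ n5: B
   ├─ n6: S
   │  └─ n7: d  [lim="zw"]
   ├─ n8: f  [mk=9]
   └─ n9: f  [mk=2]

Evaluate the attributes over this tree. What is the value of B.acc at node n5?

1. n1.mk = 23  [terminal]
2. n2.off = 23  [f.mk]
3. n3.mk = -7  [terminal]
4. n4.mk = 8  [terminal]
5. n2.acc = -4  [B.off - 27]
6. n2.hot = 12  [f₁.mk + 4]
7. n5.off = 7  [B₀.acc + 11]
8. n7.lim = "zw"  [terminal]
9. n6.key = 10  [len(d.lim) + 8]
10. n6.lim = "zwz"  [d.lim ++ "z"]
11. n6.off = "zwk"  [d.lim ++ "k"]
12. n8.mk = 9  [terminal]
13. n9.mk = 2  [terminal]
14. n5.acc = 13  [B.off + 6]
15. n5.hot = 28  [B.off + f₀.mk + 12]
16. n0.key = 15  [f.mk - 8]
17. n0.lim = "yy"  ["yy"]
18. n0.off = "uy"  ["uy"]

13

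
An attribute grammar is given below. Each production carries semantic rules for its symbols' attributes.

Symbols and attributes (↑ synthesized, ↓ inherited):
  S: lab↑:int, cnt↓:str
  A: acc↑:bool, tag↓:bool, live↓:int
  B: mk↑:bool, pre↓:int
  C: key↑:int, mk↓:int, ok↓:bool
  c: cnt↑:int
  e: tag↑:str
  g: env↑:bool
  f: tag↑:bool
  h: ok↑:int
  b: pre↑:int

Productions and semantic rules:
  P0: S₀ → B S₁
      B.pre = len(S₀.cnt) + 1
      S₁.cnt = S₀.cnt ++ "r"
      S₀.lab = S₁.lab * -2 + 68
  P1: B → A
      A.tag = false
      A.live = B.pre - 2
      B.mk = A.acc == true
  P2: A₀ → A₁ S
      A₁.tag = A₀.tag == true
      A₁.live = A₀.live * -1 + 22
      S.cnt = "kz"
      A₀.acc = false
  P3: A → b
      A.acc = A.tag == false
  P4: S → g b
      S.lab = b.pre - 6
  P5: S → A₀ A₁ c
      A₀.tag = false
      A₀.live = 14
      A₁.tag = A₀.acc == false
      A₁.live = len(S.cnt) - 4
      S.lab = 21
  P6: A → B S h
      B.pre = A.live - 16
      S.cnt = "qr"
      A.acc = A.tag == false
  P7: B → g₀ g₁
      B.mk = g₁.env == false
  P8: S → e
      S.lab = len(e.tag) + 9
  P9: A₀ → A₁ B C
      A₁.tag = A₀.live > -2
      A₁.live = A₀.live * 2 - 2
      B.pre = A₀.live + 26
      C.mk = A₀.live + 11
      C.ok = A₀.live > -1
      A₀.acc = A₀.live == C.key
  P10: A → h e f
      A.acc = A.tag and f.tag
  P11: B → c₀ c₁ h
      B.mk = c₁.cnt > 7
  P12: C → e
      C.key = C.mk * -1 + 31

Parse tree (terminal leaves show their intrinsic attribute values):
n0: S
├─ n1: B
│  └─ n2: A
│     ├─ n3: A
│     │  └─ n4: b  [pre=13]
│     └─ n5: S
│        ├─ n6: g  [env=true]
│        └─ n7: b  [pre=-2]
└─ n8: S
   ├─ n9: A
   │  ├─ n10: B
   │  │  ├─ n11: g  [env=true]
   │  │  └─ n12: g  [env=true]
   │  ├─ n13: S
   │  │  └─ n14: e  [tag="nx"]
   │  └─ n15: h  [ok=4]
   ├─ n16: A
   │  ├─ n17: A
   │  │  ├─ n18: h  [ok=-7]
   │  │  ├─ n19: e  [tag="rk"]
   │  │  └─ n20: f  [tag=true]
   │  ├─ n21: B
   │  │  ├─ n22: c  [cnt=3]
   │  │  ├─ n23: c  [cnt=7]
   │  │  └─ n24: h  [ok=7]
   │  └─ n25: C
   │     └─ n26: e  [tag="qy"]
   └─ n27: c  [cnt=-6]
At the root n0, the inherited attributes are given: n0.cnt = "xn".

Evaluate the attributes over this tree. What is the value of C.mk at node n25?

10

1. n0.cnt = "xn"  [given at root]
2. n1.pre = 3  [len(S₀.cnt) + 1]
3. n2.tag = false  [false]
4. n2.live = 1  [B.pre - 2]
5. n3.tag = false  [A₀.tag == true]
6. n3.live = 21  [A₀.live * -1 + 22]
7. n4.pre = 13  [terminal]
8. n3.acc = true  [A.tag == false]
9. n5.cnt = "kz"  ["kz"]
10. n6.env = true  [terminal]
11. n7.pre = -2  [terminal]
12. n5.lab = -8  [b.pre - 6]
13. n2.acc = false  [false]
14. n1.mk = false  [A.acc == true]
15. n8.cnt = "xnr"  [S₀.cnt ++ "r"]
16. n9.tag = false  [false]
17. n9.live = 14  [14]
18. n10.pre = -2  [A.live - 16]
19. n11.env = true  [terminal]
20. n12.env = true  [terminal]
21. n10.mk = false  [g₁.env == false]
22. n13.cnt = "qr"  ["qr"]
23. n14.tag = "nx"  [terminal]
24. n13.lab = 11  [len(e.tag) + 9]
25. n15.ok = 4  [terminal]
26. n9.acc = true  [A.tag == false]
27. n16.tag = false  [A₀.acc == false]
28. n16.live = -1  [len(S.cnt) - 4]
29. n17.tag = true  [A₀.live > -2]
30. n17.live = -4  [A₀.live * 2 - 2]
31. n18.ok = -7  [terminal]
32. n19.tag = "rk"  [terminal]
33. n20.tag = true  [terminal]
34. n17.acc = true  [A.tag and f.tag]
35. n21.pre = 25  [A₀.live + 26]
36. n22.cnt = 3  [terminal]
37. n23.cnt = 7  [terminal]
38. n24.ok = 7  [terminal]
39. n21.mk = false  [c₁.cnt > 7]
40. n25.mk = 10  [A₀.live + 11]
41. n25.ok = false  [A₀.live > -1]
42. n26.tag = "qy"  [terminal]
43. n25.key = 21  [C.mk * -1 + 31]
44. n16.acc = false  [A₀.live == C.key]
45. n27.cnt = -6  [terminal]
46. n8.lab = 21  [21]
47. n0.lab = 26  [S₁.lab * -2 + 68]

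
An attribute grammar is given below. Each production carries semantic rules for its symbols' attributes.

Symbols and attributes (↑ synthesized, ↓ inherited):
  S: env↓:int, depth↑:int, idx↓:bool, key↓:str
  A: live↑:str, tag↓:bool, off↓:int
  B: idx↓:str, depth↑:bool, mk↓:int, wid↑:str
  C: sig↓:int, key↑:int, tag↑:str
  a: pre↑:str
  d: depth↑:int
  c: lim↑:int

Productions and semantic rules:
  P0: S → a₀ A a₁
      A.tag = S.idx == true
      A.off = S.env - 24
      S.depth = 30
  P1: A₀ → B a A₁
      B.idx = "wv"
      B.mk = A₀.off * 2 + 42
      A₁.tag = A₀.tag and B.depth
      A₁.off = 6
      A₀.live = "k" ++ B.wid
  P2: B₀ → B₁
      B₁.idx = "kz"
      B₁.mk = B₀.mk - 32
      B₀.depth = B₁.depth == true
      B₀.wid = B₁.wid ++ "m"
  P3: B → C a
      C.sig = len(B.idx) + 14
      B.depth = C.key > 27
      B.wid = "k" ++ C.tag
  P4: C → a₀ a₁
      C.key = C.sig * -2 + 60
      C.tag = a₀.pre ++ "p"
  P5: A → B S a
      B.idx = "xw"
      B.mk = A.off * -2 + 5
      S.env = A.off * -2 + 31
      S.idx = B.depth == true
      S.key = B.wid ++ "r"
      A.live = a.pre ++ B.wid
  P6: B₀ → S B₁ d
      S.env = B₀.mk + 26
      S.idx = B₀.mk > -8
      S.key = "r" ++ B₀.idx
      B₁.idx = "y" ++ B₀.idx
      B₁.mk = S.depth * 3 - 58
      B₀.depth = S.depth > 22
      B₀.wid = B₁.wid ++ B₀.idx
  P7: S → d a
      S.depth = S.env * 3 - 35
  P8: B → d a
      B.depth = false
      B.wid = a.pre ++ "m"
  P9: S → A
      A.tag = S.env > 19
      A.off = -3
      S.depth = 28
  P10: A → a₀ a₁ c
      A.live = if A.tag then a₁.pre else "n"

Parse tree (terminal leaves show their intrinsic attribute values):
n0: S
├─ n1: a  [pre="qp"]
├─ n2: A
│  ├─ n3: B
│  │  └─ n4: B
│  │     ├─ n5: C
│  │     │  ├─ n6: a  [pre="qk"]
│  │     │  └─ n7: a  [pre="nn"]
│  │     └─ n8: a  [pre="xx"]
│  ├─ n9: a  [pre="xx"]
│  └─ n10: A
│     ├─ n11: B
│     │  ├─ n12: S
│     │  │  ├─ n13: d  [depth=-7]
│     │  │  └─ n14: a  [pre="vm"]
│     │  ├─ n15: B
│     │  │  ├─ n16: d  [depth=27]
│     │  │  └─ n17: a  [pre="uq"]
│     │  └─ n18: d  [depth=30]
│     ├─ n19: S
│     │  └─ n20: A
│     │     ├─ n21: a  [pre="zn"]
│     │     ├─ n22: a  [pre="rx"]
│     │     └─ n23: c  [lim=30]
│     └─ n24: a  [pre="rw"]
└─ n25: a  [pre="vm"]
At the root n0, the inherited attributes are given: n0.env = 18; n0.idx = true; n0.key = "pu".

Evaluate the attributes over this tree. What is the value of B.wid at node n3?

1. n0.env = 18  [given at root]
2. n0.idx = true  [given at root]
3. n0.key = "pu"  [given at root]
4. n1.pre = "qp"  [terminal]
5. n2.tag = true  [S.idx == true]
6. n2.off = -6  [S.env - 24]
7. n3.idx = "wv"  ["wv"]
8. n3.mk = 30  [A₀.off * 2 + 42]
9. n4.idx = "kz"  ["kz"]
10. n4.mk = -2  [B₀.mk - 32]
11. n5.sig = 16  [len(B.idx) + 14]
12. n6.pre = "qk"  [terminal]
13. n7.pre = "nn"  [terminal]
14. n5.key = 28  [C.sig * -2 + 60]
15. n5.tag = "qkp"  [a₀.pre ++ "p"]
16. n8.pre = "xx"  [terminal]
17. n4.depth = true  [C.key > 27]
18. n4.wid = "kqkp"  ["k" ++ C.tag]
19. n3.depth = true  [B₁.depth == true]
20. n3.wid = "kqkpm"  [B₁.wid ++ "m"]
21. n9.pre = "xx"  [terminal]
22. n10.tag = true  [A₀.tag and B.depth]
23. n10.off = 6  [6]
24. n11.idx = "xw"  ["xw"]
25. n11.mk = -7  [A.off * -2 + 5]
26. n12.env = 19  [B₀.mk + 26]
27. n12.idx = true  [B₀.mk > -8]
28. n12.key = "rxw"  ["r" ++ B₀.idx]
29. n13.depth = -7  [terminal]
30. n14.pre = "vm"  [terminal]
31. n12.depth = 22  [S.env * 3 - 35]
32. n15.idx = "yxw"  ["y" ++ B₀.idx]
33. n15.mk = 8  [S.depth * 3 - 58]
34. n16.depth = 27  [terminal]
35. n17.pre = "uq"  [terminal]
36. n15.depth = false  [false]
37. n15.wid = "uqm"  [a.pre ++ "m"]
38. n18.depth = 30  [terminal]
39. n11.depth = false  [S.depth > 22]
40. n11.wid = "uqmxw"  [B₁.wid ++ B₀.idx]
41. n19.env = 19  [A.off * -2 + 31]
42. n19.idx = false  [B.depth == true]
43. n19.key = "uqmxwr"  [B.wid ++ "r"]
44. n20.tag = false  [S.env > 19]
45. n20.off = -3  [-3]
46. n21.pre = "zn"  [terminal]
47. n22.pre = "rx"  [terminal]
48. n23.lim = 30  [terminal]
49. n20.live = "n"  [if A.tag then a₁.pre else "n"]
50. n19.depth = 28  [28]
51. n24.pre = "rw"  [terminal]
52. n10.live = "rwuqmxw"  [a.pre ++ B.wid]
53. n2.live = "kkqkpm"  ["k" ++ B.wid]
54. n25.pre = "vm"  [terminal]
55. n0.depth = 30  [30]

"kqkpm"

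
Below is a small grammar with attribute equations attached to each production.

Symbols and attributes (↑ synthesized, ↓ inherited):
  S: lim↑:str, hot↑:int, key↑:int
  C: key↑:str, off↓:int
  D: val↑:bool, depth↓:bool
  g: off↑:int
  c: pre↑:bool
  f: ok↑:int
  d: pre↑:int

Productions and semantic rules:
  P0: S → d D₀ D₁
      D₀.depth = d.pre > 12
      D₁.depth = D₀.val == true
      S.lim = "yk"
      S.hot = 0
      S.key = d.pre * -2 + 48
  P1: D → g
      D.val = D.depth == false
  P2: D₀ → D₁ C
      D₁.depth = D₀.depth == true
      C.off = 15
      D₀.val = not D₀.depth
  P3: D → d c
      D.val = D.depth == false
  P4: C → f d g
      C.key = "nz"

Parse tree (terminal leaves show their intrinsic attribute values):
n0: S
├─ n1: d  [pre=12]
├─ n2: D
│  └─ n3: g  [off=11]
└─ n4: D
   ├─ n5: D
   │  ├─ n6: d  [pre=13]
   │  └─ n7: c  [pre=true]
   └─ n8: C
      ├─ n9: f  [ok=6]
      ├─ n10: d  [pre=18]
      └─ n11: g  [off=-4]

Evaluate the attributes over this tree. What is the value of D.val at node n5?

1. n1.pre = 12  [terminal]
2. n2.depth = false  [d.pre > 12]
3. n3.off = 11  [terminal]
4. n2.val = true  [D.depth == false]
5. n4.depth = true  [D₀.val == true]
6. n5.depth = true  [D₀.depth == true]
7. n6.pre = 13  [terminal]
8. n7.pre = true  [terminal]
9. n5.val = false  [D.depth == false]
10. n8.off = 15  [15]
11. n9.ok = 6  [terminal]
12. n10.pre = 18  [terminal]
13. n11.off = -4  [terminal]
14. n8.key = "nz"  ["nz"]
15. n4.val = false  [not D₀.depth]
16. n0.lim = "yk"  ["yk"]
17. n0.hot = 0  [0]
18. n0.key = 24  [d.pre * -2 + 48]

false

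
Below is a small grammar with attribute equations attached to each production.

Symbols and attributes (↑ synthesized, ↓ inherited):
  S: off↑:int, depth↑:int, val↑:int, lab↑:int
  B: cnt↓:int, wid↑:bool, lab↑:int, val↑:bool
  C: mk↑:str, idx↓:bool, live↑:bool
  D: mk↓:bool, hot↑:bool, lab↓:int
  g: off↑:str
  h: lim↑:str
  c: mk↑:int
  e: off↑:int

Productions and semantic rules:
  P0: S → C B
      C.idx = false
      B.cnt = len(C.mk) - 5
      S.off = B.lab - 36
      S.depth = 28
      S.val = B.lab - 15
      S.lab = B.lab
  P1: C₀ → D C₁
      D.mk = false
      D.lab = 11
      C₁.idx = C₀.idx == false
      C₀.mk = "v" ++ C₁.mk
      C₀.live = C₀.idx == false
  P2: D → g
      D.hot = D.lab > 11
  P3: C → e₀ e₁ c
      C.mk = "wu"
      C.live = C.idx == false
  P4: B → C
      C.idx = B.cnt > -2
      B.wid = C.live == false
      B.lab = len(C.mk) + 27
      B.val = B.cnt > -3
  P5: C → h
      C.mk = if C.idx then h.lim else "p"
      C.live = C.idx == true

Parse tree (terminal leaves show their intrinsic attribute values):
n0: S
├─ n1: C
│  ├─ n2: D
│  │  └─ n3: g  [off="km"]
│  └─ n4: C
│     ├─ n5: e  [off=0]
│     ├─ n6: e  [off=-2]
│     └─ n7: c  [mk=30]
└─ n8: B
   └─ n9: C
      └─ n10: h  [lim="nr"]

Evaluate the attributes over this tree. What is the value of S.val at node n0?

1. n1.idx = false  [false]
2. n2.mk = false  [false]
3. n2.lab = 11  [11]
4. n3.off = "km"  [terminal]
5. n2.hot = false  [D.lab > 11]
6. n4.idx = true  [C₀.idx == false]
7. n5.off = 0  [terminal]
8. n6.off = -2  [terminal]
9. n7.mk = 30  [terminal]
10. n4.mk = "wu"  ["wu"]
11. n4.live = false  [C.idx == false]
12. n1.mk = "vwu"  ["v" ++ C₁.mk]
13. n1.live = true  [C₀.idx == false]
14. n8.cnt = -2  [len(C.mk) - 5]
15. n9.idx = false  [B.cnt > -2]
16. n10.lim = "nr"  [terminal]
17. n9.mk = "p"  [if C.idx then h.lim else "p"]
18. n9.live = false  [C.idx == true]
19. n8.wid = true  [C.live == false]
20. n8.lab = 28  [len(C.mk) + 27]
21. n8.val = true  [B.cnt > -3]
22. n0.off = -8  [B.lab - 36]
23. n0.depth = 28  [28]
24. n0.val = 13  [B.lab - 15]
25. n0.lab = 28  [B.lab]

13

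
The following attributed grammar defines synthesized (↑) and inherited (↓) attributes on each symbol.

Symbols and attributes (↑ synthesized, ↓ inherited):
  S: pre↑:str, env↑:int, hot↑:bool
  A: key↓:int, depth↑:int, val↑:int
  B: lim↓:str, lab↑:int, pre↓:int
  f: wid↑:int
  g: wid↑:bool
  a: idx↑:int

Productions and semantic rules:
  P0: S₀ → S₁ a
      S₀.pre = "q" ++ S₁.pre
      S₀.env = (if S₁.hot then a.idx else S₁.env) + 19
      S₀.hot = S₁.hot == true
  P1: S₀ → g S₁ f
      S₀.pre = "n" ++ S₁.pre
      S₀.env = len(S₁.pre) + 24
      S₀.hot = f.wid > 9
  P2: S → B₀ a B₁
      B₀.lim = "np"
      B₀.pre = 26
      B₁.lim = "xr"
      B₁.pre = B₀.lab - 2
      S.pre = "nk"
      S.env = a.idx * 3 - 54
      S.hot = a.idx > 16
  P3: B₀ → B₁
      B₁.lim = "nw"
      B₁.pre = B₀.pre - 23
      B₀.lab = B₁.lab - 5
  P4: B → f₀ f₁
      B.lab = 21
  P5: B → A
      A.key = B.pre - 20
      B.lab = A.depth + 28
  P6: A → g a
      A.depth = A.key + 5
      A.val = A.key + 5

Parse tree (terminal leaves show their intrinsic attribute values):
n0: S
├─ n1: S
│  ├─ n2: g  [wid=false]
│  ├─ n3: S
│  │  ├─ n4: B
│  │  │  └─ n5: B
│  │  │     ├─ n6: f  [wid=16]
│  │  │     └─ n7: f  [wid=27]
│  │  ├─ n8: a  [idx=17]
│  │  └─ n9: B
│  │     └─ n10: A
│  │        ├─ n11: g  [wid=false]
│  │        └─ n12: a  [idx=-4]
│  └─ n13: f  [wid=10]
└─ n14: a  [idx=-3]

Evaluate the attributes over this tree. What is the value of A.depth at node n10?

1. n2.wid = false  [terminal]
2. n4.lim = "np"  ["np"]
3. n4.pre = 26  [26]
4. n5.lim = "nw"  ["nw"]
5. n5.pre = 3  [B₀.pre - 23]
6. n6.wid = 16  [terminal]
7. n7.wid = 27  [terminal]
8. n5.lab = 21  [21]
9. n4.lab = 16  [B₁.lab - 5]
10. n8.idx = 17  [terminal]
11. n9.lim = "xr"  ["xr"]
12. n9.pre = 14  [B₀.lab - 2]
13. n10.key = -6  [B.pre - 20]
14. n11.wid = false  [terminal]
15. n12.idx = -4  [terminal]
16. n10.depth = -1  [A.key + 5]
17. n10.val = -1  [A.key + 5]
18. n9.lab = 27  [A.depth + 28]
19. n3.pre = "nk"  ["nk"]
20. n3.env = -3  [a.idx * 3 - 54]
21. n3.hot = true  [a.idx > 16]
22. n13.wid = 10  [terminal]
23. n1.pre = "nnk"  ["n" ++ S₁.pre]
24. n1.env = 26  [len(S₁.pre) + 24]
25. n1.hot = true  [f.wid > 9]
26. n14.idx = -3  [terminal]
27. n0.pre = "qnnk"  ["q" ++ S₁.pre]
28. n0.env = 16  [(if S₁.hot then a.idx else S₁.env) + 19]
29. n0.hot = true  [S₁.hot == true]

-1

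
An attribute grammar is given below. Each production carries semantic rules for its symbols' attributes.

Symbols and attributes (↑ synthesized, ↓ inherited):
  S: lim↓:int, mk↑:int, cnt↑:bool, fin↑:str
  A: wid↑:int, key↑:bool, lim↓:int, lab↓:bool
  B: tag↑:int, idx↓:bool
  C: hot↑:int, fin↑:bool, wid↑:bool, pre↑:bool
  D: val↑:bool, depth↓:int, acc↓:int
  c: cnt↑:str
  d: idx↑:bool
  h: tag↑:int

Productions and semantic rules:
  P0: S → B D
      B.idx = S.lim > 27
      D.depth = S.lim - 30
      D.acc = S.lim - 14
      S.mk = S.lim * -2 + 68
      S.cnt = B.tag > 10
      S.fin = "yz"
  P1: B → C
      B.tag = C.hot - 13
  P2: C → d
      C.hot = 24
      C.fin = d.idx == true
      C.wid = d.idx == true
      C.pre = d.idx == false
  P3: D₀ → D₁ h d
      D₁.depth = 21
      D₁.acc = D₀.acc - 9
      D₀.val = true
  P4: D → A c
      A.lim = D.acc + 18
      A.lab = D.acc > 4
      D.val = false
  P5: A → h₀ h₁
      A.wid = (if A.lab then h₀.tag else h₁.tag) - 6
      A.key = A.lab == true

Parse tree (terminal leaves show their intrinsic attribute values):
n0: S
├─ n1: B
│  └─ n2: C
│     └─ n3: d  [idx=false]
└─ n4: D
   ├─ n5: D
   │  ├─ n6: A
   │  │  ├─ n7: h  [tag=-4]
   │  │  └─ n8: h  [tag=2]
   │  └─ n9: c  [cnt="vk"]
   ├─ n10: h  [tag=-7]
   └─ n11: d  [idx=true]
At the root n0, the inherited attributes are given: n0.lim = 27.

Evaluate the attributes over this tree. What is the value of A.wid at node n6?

-4

1. n0.lim = 27  [given at root]
2. n1.idx = false  [S.lim > 27]
3. n3.idx = false  [terminal]
4. n2.hot = 24  [24]
5. n2.fin = false  [d.idx == true]
6. n2.wid = false  [d.idx == true]
7. n2.pre = true  [d.idx == false]
8. n1.tag = 11  [C.hot - 13]
9. n4.depth = -3  [S.lim - 30]
10. n4.acc = 13  [S.lim - 14]
11. n5.depth = 21  [21]
12. n5.acc = 4  [D₀.acc - 9]
13. n6.lim = 22  [D.acc + 18]
14. n6.lab = false  [D.acc > 4]
15. n7.tag = -4  [terminal]
16. n8.tag = 2  [terminal]
17. n6.wid = -4  [(if A.lab then h₀.tag else h₁.tag) - 6]
18. n6.key = false  [A.lab == true]
19. n9.cnt = "vk"  [terminal]
20. n5.val = false  [false]
21. n10.tag = -7  [terminal]
22. n11.idx = true  [terminal]
23. n4.val = true  [true]
24. n0.mk = 14  [S.lim * -2 + 68]
25. n0.cnt = true  [B.tag > 10]
26. n0.fin = "yz"  ["yz"]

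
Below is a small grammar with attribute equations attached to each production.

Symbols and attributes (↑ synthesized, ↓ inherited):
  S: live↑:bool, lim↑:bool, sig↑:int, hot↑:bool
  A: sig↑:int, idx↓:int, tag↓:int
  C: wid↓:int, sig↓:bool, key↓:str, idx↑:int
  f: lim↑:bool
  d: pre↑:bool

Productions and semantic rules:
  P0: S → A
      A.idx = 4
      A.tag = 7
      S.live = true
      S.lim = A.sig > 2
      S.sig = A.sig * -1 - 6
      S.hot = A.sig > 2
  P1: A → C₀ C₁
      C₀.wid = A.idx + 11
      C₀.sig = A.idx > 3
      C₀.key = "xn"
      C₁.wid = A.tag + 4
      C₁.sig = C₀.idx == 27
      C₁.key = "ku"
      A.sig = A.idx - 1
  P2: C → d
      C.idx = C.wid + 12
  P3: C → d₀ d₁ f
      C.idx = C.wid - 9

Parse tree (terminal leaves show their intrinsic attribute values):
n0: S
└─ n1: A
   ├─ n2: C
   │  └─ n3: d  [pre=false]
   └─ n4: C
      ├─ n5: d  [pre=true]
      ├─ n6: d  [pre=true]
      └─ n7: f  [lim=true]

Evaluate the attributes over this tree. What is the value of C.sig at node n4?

true

1. n1.idx = 4  [4]
2. n1.tag = 7  [7]
3. n2.wid = 15  [A.idx + 11]
4. n2.sig = true  [A.idx > 3]
5. n2.key = "xn"  ["xn"]
6. n3.pre = false  [terminal]
7. n2.idx = 27  [C.wid + 12]
8. n4.wid = 11  [A.tag + 4]
9. n4.sig = true  [C₀.idx == 27]
10. n4.key = "ku"  ["ku"]
11. n5.pre = true  [terminal]
12. n6.pre = true  [terminal]
13. n7.lim = true  [terminal]
14. n4.idx = 2  [C.wid - 9]
15. n1.sig = 3  [A.idx - 1]
16. n0.live = true  [true]
17. n0.lim = true  [A.sig > 2]
18. n0.sig = -9  [A.sig * -1 - 6]
19. n0.hot = true  [A.sig > 2]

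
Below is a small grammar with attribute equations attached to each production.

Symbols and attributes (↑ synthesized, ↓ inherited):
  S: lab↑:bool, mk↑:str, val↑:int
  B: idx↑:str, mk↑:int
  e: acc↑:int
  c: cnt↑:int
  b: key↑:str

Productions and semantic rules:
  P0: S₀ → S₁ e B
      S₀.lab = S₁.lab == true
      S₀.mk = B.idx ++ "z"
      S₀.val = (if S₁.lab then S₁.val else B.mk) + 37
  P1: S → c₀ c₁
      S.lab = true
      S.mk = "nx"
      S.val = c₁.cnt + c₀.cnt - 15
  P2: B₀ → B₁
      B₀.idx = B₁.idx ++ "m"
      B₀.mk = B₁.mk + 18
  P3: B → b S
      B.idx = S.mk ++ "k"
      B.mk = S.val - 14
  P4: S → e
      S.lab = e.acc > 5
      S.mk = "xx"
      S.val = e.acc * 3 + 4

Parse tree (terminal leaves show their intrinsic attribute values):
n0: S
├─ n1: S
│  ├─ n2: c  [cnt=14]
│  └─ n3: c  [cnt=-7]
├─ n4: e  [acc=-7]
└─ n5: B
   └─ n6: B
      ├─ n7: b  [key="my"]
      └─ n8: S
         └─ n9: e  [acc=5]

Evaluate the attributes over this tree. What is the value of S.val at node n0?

1. n2.cnt = 14  [terminal]
2. n3.cnt = -7  [terminal]
3. n1.lab = true  [true]
4. n1.mk = "nx"  ["nx"]
5. n1.val = -8  [c₁.cnt + c₀.cnt - 15]
6. n4.acc = -7  [terminal]
7. n7.key = "my"  [terminal]
8. n9.acc = 5  [terminal]
9. n8.lab = false  [e.acc > 5]
10. n8.mk = "xx"  ["xx"]
11. n8.val = 19  [e.acc * 3 + 4]
12. n6.idx = "xxk"  [S.mk ++ "k"]
13. n6.mk = 5  [S.val - 14]
14. n5.idx = "xxkm"  [B₁.idx ++ "m"]
15. n5.mk = 23  [B₁.mk + 18]
16. n0.lab = true  [S₁.lab == true]
17. n0.mk = "xxkmz"  [B.idx ++ "z"]
18. n0.val = 29  [(if S₁.lab then S₁.val else B.mk) + 37]

29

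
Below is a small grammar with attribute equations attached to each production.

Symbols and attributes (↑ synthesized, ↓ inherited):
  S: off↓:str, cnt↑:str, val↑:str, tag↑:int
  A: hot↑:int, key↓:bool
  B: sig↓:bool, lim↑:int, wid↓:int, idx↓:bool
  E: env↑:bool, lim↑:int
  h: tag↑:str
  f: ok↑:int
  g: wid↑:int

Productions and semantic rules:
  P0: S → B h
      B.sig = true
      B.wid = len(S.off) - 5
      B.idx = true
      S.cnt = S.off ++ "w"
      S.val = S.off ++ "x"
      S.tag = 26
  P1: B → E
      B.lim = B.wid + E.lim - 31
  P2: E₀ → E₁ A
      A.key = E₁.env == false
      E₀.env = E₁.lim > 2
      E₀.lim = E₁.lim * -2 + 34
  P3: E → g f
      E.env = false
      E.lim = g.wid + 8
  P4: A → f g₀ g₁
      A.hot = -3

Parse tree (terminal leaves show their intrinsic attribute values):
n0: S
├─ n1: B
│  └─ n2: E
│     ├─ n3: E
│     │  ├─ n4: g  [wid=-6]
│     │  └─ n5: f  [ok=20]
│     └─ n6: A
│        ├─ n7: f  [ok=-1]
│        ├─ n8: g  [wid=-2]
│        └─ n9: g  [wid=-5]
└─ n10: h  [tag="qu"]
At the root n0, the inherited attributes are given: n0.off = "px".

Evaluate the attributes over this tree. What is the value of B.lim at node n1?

-4

1. n0.off = "px"  [given at root]
2. n1.sig = true  [true]
3. n1.wid = -3  [len(S.off) - 5]
4. n1.idx = true  [true]
5. n4.wid = -6  [terminal]
6. n5.ok = 20  [terminal]
7. n3.env = false  [false]
8. n3.lim = 2  [g.wid + 8]
9. n6.key = true  [E₁.env == false]
10. n7.ok = -1  [terminal]
11. n8.wid = -2  [terminal]
12. n9.wid = -5  [terminal]
13. n6.hot = -3  [-3]
14. n2.env = false  [E₁.lim > 2]
15. n2.lim = 30  [E₁.lim * -2 + 34]
16. n1.lim = -4  [B.wid + E.lim - 31]
17. n10.tag = "qu"  [terminal]
18. n0.cnt = "pxw"  [S.off ++ "w"]
19. n0.val = "pxx"  [S.off ++ "x"]
20. n0.tag = 26  [26]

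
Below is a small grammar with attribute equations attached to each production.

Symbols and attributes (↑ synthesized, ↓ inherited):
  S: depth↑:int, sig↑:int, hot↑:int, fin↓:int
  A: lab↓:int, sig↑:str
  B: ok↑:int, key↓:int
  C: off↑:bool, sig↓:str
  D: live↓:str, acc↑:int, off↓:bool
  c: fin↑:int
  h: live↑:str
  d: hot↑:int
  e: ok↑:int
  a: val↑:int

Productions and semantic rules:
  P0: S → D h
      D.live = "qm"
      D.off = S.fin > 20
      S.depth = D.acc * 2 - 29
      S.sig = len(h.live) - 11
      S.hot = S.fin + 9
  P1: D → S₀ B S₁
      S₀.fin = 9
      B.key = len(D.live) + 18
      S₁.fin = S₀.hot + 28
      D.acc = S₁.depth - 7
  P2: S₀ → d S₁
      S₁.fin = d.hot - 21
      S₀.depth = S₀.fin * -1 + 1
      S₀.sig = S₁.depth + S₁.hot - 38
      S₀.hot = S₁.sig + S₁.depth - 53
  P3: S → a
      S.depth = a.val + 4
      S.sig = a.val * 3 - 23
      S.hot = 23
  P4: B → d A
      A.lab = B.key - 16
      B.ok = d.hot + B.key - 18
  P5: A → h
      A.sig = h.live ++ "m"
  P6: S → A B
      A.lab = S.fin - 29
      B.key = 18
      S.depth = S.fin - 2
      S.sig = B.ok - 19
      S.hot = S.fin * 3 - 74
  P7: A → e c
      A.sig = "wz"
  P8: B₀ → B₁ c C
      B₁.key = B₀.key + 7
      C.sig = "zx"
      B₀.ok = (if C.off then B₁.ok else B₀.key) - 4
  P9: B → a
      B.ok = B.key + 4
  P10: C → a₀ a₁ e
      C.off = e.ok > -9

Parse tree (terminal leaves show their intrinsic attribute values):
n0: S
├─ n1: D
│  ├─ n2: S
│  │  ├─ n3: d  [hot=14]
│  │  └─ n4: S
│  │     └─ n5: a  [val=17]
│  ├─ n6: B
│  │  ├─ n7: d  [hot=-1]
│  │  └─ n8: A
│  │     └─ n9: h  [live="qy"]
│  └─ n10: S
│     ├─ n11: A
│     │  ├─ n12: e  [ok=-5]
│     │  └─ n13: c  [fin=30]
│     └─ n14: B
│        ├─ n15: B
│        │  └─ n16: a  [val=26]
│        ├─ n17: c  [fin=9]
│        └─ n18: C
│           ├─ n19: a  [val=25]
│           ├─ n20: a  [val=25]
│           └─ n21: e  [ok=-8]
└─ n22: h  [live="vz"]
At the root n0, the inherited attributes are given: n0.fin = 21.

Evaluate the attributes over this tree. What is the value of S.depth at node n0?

1. n0.fin = 21  [given at root]
2. n1.live = "qm"  ["qm"]
3. n1.off = true  [S.fin > 20]
4. n2.fin = 9  [9]
5. n3.hot = 14  [terminal]
6. n4.fin = -7  [d.hot - 21]
7. n5.val = 17  [terminal]
8. n4.depth = 21  [a.val + 4]
9. n4.sig = 28  [a.val * 3 - 23]
10. n4.hot = 23  [23]
11. n2.depth = -8  [S₀.fin * -1 + 1]
12. n2.sig = 6  [S₁.depth + S₁.hot - 38]
13. n2.hot = -4  [S₁.sig + S₁.depth - 53]
14. n6.key = 20  [len(D.live) + 18]
15. n7.hot = -1  [terminal]
16. n8.lab = 4  [B.key - 16]
17. n9.live = "qy"  [terminal]
18. n8.sig = "qym"  [h.live ++ "m"]
19. n6.ok = 1  [d.hot + B.key - 18]
20. n10.fin = 24  [S₀.hot + 28]
21. n11.lab = -5  [S.fin - 29]
22. n12.ok = -5  [terminal]
23. n13.fin = 30  [terminal]
24. n11.sig = "wz"  ["wz"]
25. n14.key = 18  [18]
26. n15.key = 25  [B₀.key + 7]
27. n16.val = 26  [terminal]
28. n15.ok = 29  [B.key + 4]
29. n17.fin = 9  [terminal]
30. n18.sig = "zx"  ["zx"]
31. n19.val = 25  [terminal]
32. n20.val = 25  [terminal]
33. n21.ok = -8  [terminal]
34. n18.off = true  [e.ok > -9]
35. n14.ok = 25  [(if C.off then B₁.ok else B₀.key) - 4]
36. n10.depth = 22  [S.fin - 2]
37. n10.sig = 6  [B.ok - 19]
38. n10.hot = -2  [S.fin * 3 - 74]
39. n1.acc = 15  [S₁.depth - 7]
40. n22.live = "vz"  [terminal]
41. n0.depth = 1  [D.acc * 2 - 29]
42. n0.sig = -9  [len(h.live) - 11]
43. n0.hot = 30  [S.fin + 9]

1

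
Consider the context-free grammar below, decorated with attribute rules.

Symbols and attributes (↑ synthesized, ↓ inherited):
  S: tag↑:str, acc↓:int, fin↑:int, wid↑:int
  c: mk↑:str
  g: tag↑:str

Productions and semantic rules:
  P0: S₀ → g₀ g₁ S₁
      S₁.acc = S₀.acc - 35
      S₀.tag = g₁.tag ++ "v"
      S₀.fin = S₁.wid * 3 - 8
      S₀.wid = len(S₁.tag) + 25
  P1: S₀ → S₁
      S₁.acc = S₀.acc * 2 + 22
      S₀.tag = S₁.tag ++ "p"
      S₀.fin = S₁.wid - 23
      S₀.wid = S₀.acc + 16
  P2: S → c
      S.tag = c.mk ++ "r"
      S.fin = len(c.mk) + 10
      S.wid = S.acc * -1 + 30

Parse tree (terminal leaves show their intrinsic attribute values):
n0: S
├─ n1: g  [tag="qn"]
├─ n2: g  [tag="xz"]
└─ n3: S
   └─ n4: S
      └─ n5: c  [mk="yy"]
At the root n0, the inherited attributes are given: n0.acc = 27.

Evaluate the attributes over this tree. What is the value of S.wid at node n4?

1. n0.acc = 27  [given at root]
2. n1.tag = "qn"  [terminal]
3. n2.tag = "xz"  [terminal]
4. n3.acc = -8  [S₀.acc - 35]
5. n4.acc = 6  [S₀.acc * 2 + 22]
6. n5.mk = "yy"  [terminal]
7. n4.tag = "yyr"  [c.mk ++ "r"]
8. n4.fin = 12  [len(c.mk) + 10]
9. n4.wid = 24  [S.acc * -1 + 30]
10. n3.tag = "yyrp"  [S₁.tag ++ "p"]
11. n3.fin = 1  [S₁.wid - 23]
12. n3.wid = 8  [S₀.acc + 16]
13. n0.tag = "xzv"  [g₁.tag ++ "v"]
14. n0.fin = 16  [S₁.wid * 3 - 8]
15. n0.wid = 29  [len(S₁.tag) + 25]

24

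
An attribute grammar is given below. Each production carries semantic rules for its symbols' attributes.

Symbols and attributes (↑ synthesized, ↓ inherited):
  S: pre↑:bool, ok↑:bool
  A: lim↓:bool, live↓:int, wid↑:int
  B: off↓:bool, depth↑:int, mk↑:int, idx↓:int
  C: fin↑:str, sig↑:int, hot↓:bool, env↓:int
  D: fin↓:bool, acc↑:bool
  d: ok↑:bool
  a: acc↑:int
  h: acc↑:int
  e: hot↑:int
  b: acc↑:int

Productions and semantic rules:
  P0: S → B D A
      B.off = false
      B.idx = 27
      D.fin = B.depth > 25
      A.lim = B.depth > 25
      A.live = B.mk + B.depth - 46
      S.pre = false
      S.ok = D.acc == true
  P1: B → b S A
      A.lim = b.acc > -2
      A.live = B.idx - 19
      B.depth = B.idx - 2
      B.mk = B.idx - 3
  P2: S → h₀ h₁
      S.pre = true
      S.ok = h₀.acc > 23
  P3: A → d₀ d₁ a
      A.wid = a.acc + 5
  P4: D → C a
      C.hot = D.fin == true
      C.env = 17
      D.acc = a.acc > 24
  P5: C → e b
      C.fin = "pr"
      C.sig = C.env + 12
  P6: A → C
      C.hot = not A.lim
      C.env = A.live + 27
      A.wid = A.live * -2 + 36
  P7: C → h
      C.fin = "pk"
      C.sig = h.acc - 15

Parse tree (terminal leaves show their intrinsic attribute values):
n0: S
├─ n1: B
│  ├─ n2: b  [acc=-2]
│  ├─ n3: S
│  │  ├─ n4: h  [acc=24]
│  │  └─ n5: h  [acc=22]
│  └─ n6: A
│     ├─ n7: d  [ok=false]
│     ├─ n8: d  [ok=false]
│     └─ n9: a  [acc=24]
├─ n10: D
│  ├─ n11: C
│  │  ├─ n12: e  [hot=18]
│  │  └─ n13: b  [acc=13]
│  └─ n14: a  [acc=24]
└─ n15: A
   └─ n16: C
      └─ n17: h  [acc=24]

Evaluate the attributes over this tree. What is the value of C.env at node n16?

1. n1.off = false  [false]
2. n1.idx = 27  [27]
3. n2.acc = -2  [terminal]
4. n4.acc = 24  [terminal]
5. n5.acc = 22  [terminal]
6. n3.pre = true  [true]
7. n3.ok = true  [h₀.acc > 23]
8. n6.lim = false  [b.acc > -2]
9. n6.live = 8  [B.idx - 19]
10. n7.ok = false  [terminal]
11. n8.ok = false  [terminal]
12. n9.acc = 24  [terminal]
13. n6.wid = 29  [a.acc + 5]
14. n1.depth = 25  [B.idx - 2]
15. n1.mk = 24  [B.idx - 3]
16. n10.fin = false  [B.depth > 25]
17. n11.hot = false  [D.fin == true]
18. n11.env = 17  [17]
19. n12.hot = 18  [terminal]
20. n13.acc = 13  [terminal]
21. n11.fin = "pr"  ["pr"]
22. n11.sig = 29  [C.env + 12]
23. n14.acc = 24  [terminal]
24. n10.acc = false  [a.acc > 24]
25. n15.lim = false  [B.depth > 25]
26. n15.live = 3  [B.mk + B.depth - 46]
27. n16.hot = true  [not A.lim]
28. n16.env = 30  [A.live + 27]
29. n17.acc = 24  [terminal]
30. n16.fin = "pk"  ["pk"]
31. n16.sig = 9  [h.acc - 15]
32. n15.wid = 30  [A.live * -2 + 36]
33. n0.pre = false  [false]
34. n0.ok = false  [D.acc == true]

30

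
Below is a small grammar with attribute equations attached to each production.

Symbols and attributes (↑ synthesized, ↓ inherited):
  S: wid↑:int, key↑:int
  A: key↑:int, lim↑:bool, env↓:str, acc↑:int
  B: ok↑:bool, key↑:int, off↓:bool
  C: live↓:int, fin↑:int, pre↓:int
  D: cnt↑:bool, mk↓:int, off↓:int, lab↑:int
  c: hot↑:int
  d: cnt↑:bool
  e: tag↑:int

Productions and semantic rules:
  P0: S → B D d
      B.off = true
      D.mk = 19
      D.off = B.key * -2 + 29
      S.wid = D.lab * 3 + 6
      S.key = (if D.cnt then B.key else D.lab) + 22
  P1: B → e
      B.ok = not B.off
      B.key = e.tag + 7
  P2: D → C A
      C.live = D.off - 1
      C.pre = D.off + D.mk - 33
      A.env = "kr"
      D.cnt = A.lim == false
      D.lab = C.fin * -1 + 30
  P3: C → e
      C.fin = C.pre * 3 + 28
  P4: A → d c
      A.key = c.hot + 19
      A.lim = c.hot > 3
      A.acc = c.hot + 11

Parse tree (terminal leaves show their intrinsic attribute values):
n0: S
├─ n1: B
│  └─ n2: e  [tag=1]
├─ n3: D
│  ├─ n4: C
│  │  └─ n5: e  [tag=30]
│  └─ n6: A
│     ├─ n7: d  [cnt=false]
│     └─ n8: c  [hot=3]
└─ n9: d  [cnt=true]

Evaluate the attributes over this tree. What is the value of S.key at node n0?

1. n1.off = true  [true]
2. n2.tag = 1  [terminal]
3. n1.ok = false  [not B.off]
4. n1.key = 8  [e.tag + 7]
5. n3.mk = 19  [19]
6. n3.off = 13  [B.key * -2 + 29]
7. n4.live = 12  [D.off - 1]
8. n4.pre = -1  [D.off + D.mk - 33]
9. n5.tag = 30  [terminal]
10. n4.fin = 25  [C.pre * 3 + 28]
11. n6.env = "kr"  ["kr"]
12. n7.cnt = false  [terminal]
13. n8.hot = 3  [terminal]
14. n6.key = 22  [c.hot + 19]
15. n6.lim = false  [c.hot > 3]
16. n6.acc = 14  [c.hot + 11]
17. n3.cnt = true  [A.lim == false]
18. n3.lab = 5  [C.fin * -1 + 30]
19. n9.cnt = true  [terminal]
20. n0.wid = 21  [D.lab * 3 + 6]
21. n0.key = 30  [(if D.cnt then B.key else D.lab) + 22]

30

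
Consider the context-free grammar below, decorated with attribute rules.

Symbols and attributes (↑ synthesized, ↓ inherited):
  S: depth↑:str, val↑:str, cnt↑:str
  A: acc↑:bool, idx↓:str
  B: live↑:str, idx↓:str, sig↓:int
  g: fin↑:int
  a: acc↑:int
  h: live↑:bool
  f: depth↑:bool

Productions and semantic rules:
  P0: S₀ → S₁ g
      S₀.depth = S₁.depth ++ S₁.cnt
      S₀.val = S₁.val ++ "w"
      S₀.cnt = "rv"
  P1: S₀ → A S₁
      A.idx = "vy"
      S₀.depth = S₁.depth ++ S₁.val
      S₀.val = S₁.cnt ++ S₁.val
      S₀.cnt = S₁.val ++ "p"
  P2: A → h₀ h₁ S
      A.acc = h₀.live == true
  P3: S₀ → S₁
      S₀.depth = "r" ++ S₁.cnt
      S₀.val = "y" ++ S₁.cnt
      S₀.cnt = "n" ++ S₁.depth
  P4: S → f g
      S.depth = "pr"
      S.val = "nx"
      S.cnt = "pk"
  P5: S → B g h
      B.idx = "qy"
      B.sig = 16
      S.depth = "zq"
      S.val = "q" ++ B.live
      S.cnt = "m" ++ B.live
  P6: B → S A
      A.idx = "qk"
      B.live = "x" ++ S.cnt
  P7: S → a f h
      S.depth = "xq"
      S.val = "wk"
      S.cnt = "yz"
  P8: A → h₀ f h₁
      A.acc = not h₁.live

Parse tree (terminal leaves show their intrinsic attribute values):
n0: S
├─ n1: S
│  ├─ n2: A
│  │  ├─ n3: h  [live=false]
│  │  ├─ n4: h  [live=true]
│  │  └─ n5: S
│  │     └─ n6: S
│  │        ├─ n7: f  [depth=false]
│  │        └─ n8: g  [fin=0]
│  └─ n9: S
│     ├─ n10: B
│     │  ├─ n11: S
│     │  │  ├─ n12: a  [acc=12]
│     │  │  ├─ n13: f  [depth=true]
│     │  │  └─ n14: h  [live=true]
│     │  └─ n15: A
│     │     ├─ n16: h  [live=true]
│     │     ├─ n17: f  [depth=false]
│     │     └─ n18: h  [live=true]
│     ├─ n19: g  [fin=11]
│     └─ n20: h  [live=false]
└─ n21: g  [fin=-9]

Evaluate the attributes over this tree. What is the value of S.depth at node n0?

1. n2.idx = "vy"  ["vy"]
2. n3.live = false  [terminal]
3. n4.live = true  [terminal]
4. n7.depth = false  [terminal]
5. n8.fin = 0  [terminal]
6. n6.depth = "pr"  ["pr"]
7. n6.val = "nx"  ["nx"]
8. n6.cnt = "pk"  ["pk"]
9. n5.depth = "rpk"  ["r" ++ S₁.cnt]
10. n5.val = "ypk"  ["y" ++ S₁.cnt]
11. n5.cnt = "npr"  ["n" ++ S₁.depth]
12. n2.acc = false  [h₀.live == true]
13. n10.idx = "qy"  ["qy"]
14. n10.sig = 16  [16]
15. n12.acc = 12  [terminal]
16. n13.depth = true  [terminal]
17. n14.live = true  [terminal]
18. n11.depth = "xq"  ["xq"]
19. n11.val = "wk"  ["wk"]
20. n11.cnt = "yz"  ["yz"]
21. n15.idx = "qk"  ["qk"]
22. n16.live = true  [terminal]
23. n17.depth = false  [terminal]
24. n18.live = true  [terminal]
25. n15.acc = false  [not h₁.live]
26. n10.live = "xyz"  ["x" ++ S.cnt]
27. n19.fin = 11  [terminal]
28. n20.live = false  [terminal]
29. n9.depth = "zq"  ["zq"]
30. n9.val = "qxyz"  ["q" ++ B.live]
31. n9.cnt = "mxyz"  ["m" ++ B.live]
32. n1.depth = "zqqxyz"  [S₁.depth ++ S₁.val]
33. n1.val = "mxyzqxyz"  [S₁.cnt ++ S₁.val]
34. n1.cnt = "qxyzp"  [S₁.val ++ "p"]
35. n21.fin = -9  [terminal]
36. n0.depth = "zqqxyzqxyzp"  [S₁.depth ++ S₁.cnt]
37. n0.val = "mxyzqxyzw"  [S₁.val ++ "w"]
38. n0.cnt = "rv"  ["rv"]

"zqqxyzqxyzp"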